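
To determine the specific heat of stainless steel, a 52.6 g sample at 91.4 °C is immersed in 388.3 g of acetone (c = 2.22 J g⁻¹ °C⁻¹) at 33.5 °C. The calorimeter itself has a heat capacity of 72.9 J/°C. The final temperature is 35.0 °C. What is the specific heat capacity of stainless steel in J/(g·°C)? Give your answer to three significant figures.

c = 0.473 J/(g·°C)

q_gained = (388.3 × 2.22 + 72.9) × (35.0 − 33.5) = 1402 J
q_lost = 52.6 × c × (91.4 − 35.0) = 2966.64 c
Set equal: c = 1402 / 2966.64 = 0.473 J/(g·°C)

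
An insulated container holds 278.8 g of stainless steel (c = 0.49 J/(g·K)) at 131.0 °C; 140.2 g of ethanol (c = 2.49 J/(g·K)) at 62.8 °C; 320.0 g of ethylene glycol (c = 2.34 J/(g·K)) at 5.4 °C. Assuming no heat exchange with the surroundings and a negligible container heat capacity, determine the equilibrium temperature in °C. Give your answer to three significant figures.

Σ mᵢcᵢ(T − Tᵢ) = 0  ⇒  T = Σ mᵢcᵢTᵢ / Σ mᵢcᵢ
Σ mᵢcᵢ = 278.8×0.49 + 140.2×2.49 + 320.0×2.34 = 1234.510
Σ mᵢcᵢTᵢ = 136.612×131.0 + 349.098×62.8 + 748.8×5.4 = 43863
T = 43863 / 1234.510 = 35.53 °C

T_f = 35.5 °C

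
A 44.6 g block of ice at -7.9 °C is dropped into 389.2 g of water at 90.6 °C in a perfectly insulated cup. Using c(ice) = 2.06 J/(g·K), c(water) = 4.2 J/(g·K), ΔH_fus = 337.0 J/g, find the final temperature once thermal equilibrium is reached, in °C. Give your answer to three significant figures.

Heat to bring ice to 0 °C and melt it: q₁ = 44.6×2.06×7.9 + 44.6×337.0 = 15756 J
Heat the water can supply cooling to 0 °C: 389.2×4.2×90.6 = 148098 J > q₁, so all ice melts.
Energy balance: 389.2×4.2×(90.6 − T) = 15756 + 44.6×4.2×(T − 0)
1634.64(90.6 − T) = 15756 + 187.32 T
148098 − 15756 = 1821.96 T
T = 132342 / 1821.96 = 72.64 °C

T_f = 72.6 °C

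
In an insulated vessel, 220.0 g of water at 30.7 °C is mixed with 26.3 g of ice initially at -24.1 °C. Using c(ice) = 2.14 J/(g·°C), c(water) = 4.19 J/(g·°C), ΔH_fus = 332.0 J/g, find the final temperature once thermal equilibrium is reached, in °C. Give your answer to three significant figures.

Heat to bring ice to 0 °C and melt it: q₁ = 26.3×2.14×24.1 + 26.3×332.0 = 10088 J
Heat the water can supply cooling to 0 °C: 220.0×4.19×30.7 = 28299.3 J > q₁, so all ice melts.
Energy balance: 220.0×4.19×(30.7 − T) = 10088 + 26.3×4.19×(T − 0)
921.8(30.7 − T) = 10088 + 110.197 T
28299.3 − 10088 = 1031.997 T
T = 18211.3 / 1031.997 = 17.647 °C

T_f = 17.6 °C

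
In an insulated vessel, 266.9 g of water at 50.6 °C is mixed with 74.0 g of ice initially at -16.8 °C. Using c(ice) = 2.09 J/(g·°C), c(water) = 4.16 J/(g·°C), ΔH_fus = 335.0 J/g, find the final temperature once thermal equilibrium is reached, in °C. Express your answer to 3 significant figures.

Heat to bring ice to 0 °C and melt it: q₁ = 74.0×2.09×16.8 + 74.0×335.0 = 27388 J
Heat the water can supply cooling to 0 °C: 266.9×4.16×50.6 = 56181.4 J > q₁, so all ice melts.
Energy balance: 266.9×4.16×(50.6 − T) = 27388 + 74.0×4.16×(T − 0)
1110.304(50.6 − T) = 27388 + 307.84 T
56181.4 − 27388 = 1418.144 T
T = 28793.4 / 1418.144 = 20.30 °C

T_f = 20.3 °C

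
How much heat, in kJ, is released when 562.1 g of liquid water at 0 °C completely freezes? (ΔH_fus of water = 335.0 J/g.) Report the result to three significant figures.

q = 188 kJ

q = m × ΔH_fus = 562.1 × 335.0 = 188300 J = 188 kJ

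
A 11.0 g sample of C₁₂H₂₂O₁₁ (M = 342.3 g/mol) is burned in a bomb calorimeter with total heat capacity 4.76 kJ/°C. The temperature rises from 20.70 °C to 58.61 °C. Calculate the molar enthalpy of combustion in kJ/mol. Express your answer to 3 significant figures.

ΔH = -5620 kJ/mol

ΔT = 58.61 − 20.70 = 37.91 °C
q_cal = C_cal × ΔT = 4.76 × 37.91 = 180.4516 kJ
n = 11.0 / 342.3 = 0.032136 mol
q_rxn = −q_cal = -180.4516 kJ
ΔH = -180.4516 / 0.032136 = -5615 kJ/mol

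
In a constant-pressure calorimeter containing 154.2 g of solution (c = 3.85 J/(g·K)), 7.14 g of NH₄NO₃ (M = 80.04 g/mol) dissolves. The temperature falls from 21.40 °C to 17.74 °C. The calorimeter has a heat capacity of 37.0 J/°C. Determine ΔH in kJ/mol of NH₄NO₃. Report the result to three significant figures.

|ΔT| = |17.74 − 21.40| = 3.66 °C
|q_surr| = (154.2 × 3.85 + 37.0) × 3.66 = 630.67 × 3.66 = 2308 J
n(NH₄NO₃) = 7.14 / 80.04 = 0.08921 mol
Temperature fell, so q_rxn = +|q_surr| = 2.308 kJ
ΔH = q_rxn / n = 25.87 kJ/mol

ΔH = 25.9 kJ/mol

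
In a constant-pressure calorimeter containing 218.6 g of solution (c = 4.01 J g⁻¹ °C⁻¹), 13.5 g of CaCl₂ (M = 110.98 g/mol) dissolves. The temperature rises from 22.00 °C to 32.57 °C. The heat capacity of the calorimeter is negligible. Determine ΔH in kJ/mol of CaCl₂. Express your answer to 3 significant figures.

ΔH = -76.2 kJ/mol

|ΔT| = |32.57 − 22.00| = 10.57 °C
|q_surr| = (218.6 × 4.01) × 10.57 = 876.586 × 10.57 = 9266 J
n(CaCl₂) = 13.5 / 110.98 = 0.1216 mol
Temperature rose, so q_rxn = −|q_surr| = -9.266 kJ
ΔH = q_rxn / n = -76.20 kJ/mol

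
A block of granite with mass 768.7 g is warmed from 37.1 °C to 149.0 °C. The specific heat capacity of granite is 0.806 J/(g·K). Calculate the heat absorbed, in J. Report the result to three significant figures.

q = 69300 J

q = m c ΔT = 768.7 × 0.806 × (149.0 − 37.1)
q = 768.7 × 0.806 × 111.9 = 69330 J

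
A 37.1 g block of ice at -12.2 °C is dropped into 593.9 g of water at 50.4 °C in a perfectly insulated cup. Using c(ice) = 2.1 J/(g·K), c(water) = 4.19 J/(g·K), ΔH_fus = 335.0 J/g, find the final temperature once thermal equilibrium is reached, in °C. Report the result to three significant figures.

T_f = 42.4 °C

Heat to bring ice to 0 °C and melt it: q₁ = 37.1×2.1×12.2 + 37.1×335.0 = 13379 J
Heat the water can supply cooling to 0 °C: 593.9×4.19×50.4 = 125417 J > q₁, so all ice melts.
Energy balance: 593.9×4.19×(50.4 − T) = 13379 + 37.1×4.19×(T − 0)
2488.441(50.4 − T) = 13379 + 155.449 T
125417 − 13379 = 2643.890 T
T = 112038 / 2643.890 = 42.38 °C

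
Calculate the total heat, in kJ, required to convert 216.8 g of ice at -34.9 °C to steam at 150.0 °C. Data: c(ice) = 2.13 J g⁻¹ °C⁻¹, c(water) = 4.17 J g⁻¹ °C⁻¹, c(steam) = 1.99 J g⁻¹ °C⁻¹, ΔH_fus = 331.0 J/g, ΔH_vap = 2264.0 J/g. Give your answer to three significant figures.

q1 (heat ice -34.9→0.0 °C): 216.8 × 2.13 × 34.9 = 16116 J
q2 (melt at 0 °C): 216.8 × 331.0 = 71761 J
q3 (heat water 0.0→100.0 °C): 216.8 × 4.17 × 100.0 = 90406 J
q4 (vaporize at 100 °C): 216.8 × 2264.0 = 490835 J
q5 (heat steam 100.0→150.0 °C): 216.8 × 1.99 × 50.0 = 21572 J
Total: 16116 + 71761 + 90406 + 490835 + 21572 = 690690 J = 691 kJ

q = 691 kJ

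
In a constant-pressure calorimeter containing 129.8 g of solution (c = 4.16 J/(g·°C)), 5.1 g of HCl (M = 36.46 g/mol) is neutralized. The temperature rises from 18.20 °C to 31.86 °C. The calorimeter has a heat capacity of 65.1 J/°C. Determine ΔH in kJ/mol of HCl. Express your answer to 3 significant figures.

ΔH = -59.1 kJ/mol

|ΔT| = |31.86 − 18.20| = 13.66 °C
|q_surr| = (129.8 × 4.16 + 65.1) × 13.66 = 605.068 × 13.66 = 8265 J
n(HCl) = 5.1 / 36.46 = 0.1399 mol
Temperature rose, so q_rxn = −|q_surr| = -8.265 kJ
ΔH = q_rxn / n = -59.08 kJ/mol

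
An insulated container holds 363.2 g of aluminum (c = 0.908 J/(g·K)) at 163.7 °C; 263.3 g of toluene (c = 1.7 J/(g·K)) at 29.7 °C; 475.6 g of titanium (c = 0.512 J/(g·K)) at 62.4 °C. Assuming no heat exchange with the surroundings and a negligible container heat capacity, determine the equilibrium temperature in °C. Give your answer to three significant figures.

T_f = 80.8 °C

Σ mᵢcᵢ(T − Tᵢ) = 0  ⇒  T = Σ mᵢcᵢTᵢ / Σ mᵢcᵢ
Σ mᵢcᵢ = 363.2×0.908 + 263.3×1.7 + 475.6×0.512 = 1020.9028
Σ mᵢcᵢTᵢ = 329.7856×163.7 + 447.61×29.7 + 243.5072×62.4 = 82475
T = 82475 / 1020.9028 = 80.79 °C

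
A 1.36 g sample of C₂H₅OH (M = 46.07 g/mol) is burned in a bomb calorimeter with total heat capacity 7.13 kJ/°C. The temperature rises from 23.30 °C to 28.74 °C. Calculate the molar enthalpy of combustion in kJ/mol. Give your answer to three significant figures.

ΔH = -1310 kJ/mol

ΔT = 28.74 − 23.30 = 5.44 °C
q_cal = C_cal × ΔT = 7.13 × 5.44 = 38.7872 kJ
n = 1.36 / 46.07 = 0.02952 mol
q_rxn = −q_cal = -38.7872 kJ
ΔH = -38.7872 / 0.02952 = -1314 kJ/mol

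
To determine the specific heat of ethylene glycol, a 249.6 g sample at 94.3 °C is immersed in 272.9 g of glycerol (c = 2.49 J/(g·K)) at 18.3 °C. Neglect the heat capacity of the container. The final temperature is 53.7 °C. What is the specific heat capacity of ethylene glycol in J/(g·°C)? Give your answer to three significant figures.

q_gained = (272.9 × 2.49) × (53.7 − 18.3) = 24060 J
q_lost = 249.6 × c × (94.3 − 53.7) = 10133.76 c
Set equal: c = 24060 / 10133.76 = 2.37 J/(g·°C)

c = 2.37 J/(g·°C)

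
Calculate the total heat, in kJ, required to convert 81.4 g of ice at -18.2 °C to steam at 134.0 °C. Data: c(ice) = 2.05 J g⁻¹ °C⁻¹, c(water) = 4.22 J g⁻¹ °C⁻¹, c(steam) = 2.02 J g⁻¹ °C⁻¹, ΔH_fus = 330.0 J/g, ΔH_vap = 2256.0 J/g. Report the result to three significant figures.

q1 (heat ice -18.2→0.0 °C): 81.4 × 2.05 × 18.2 = 3037 J
q2 (melt at 0 °C): 81.4 × 330.0 = 26862 J
q3 (heat water 0.0→100.0 °C): 81.4 × 4.22 × 100.0 = 34351 J
q4 (vaporize at 100 °C): 81.4 × 2256.0 = 183638 J
q5 (heat steam 100.0→134.0 °C): 81.4 × 2.02 × 34.0 = 5591 J
Total: 3037 + 26862 + 34351 + 183638 + 5591 = 253479 J = 253 kJ

q = 253 kJ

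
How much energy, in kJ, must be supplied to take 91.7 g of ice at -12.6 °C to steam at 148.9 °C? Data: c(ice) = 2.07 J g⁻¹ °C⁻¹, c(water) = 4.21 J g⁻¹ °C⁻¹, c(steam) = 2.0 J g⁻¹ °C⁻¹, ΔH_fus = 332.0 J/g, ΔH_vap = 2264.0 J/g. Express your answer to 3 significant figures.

q1 (heat ice -12.6→0.0 °C): 91.7 × 2.07 × 12.6 = 2392 J
q2 (melt at 0 °C): 91.7 × 332.0 = 30444 J
q3 (heat water 0.0→100.0 °C): 91.7 × 4.21 × 100.0 = 38606 J
q4 (vaporize at 100 °C): 91.7 × 2264.0 = 207609 J
q5 (heat steam 100.0→148.9 °C): 91.7 × 2.0 × 48.9 = 8968 J
Total: 2392 + 30444 + 38606 + 207609 + 8968 = 288019 J = 288 kJ

q = 288 kJ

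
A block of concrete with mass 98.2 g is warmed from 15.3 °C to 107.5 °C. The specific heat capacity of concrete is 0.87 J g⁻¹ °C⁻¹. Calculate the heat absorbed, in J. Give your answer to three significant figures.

q = m c ΔT = 98.2 × 0.87 × (107.5 − 15.3)
q = 98.2 × 0.87 × 92.2 = 7877 J

q = 7880 J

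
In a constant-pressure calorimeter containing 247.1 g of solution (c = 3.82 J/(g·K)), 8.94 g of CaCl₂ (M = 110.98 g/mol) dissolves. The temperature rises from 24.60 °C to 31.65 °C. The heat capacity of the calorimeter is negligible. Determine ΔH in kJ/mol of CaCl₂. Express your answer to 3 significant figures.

ΔH = -82.6 kJ/mol

|ΔT| = |31.65 − 24.60| = 7.05 °C
|q_surr| = (247.1 × 3.82) × 7.05 = 943.922 × 7.05 = 6655 J
n(CaCl₂) = 8.94 / 110.98 = 0.08056 mol
Temperature rose, so q_rxn = −|q_surr| = -6.655 kJ
ΔH = q_rxn / n = -82.61 kJ/mol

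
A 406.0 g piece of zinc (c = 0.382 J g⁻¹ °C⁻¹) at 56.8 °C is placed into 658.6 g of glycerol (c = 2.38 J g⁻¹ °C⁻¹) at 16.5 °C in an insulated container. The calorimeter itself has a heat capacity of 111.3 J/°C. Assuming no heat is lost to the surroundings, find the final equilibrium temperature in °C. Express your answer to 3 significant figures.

T_f = 19.9 °C

Heat lost by zinc = heat gained by glycerol + calorimeter.
(406.0)(0.382)(56.8 − T) = [(658.6)(2.38) + 111.3](T − 16.5)
155.092 (56.8 − T) = 1678.768 (T − 16.5)
8809.2 − 155.092 T = 1678.768 T − 27700
36509.2 = 1833.860 T
T = 19.91 °C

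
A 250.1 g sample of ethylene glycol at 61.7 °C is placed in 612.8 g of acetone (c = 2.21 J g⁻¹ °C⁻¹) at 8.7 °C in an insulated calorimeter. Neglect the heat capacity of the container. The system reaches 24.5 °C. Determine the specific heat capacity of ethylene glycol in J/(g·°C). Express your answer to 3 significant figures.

c = 2.30 J/(g·°C)

q_gained = (612.8 × 2.21) × (24.5 − 8.7) = 21400 J
q_lost = 250.1 × c × (61.7 − 24.5) = 9303.72 c
Set equal: c = 21400 / 9303.72 = 2.30 J/(g·°C)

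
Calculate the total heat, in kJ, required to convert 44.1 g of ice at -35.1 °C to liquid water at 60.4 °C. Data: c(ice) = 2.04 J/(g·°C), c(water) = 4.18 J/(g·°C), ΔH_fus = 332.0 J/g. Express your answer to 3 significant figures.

q = 28.9 kJ

q1 (heat ice -35.1→0.0 °C): 44.1 × 2.04 × 35.1 = 3158 J
q2 (melt at 0 °C): 44.1 × 332.0 = 14641 J
q3 (heat water 0.0→60.4 °C): 44.1 × 4.18 × 60.4 = 11134 J
Total: 3158 + 14641 + 11134 = 28933 J = 28.9 kJ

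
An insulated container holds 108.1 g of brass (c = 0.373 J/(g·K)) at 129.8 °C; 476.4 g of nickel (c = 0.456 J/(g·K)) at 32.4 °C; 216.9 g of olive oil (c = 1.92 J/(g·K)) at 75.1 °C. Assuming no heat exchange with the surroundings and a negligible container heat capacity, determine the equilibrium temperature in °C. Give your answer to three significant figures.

Σ mᵢcᵢ(T − Tᵢ) = 0  ⇒  T = Σ mᵢcᵢTᵢ / Σ mᵢcᵢ
Σ mᵢcᵢ = 108.1×0.373 + 476.4×0.456 + 216.9×1.92 = 674.0077
Σ mᵢcᵢTᵢ = 40.3213×129.8 + 217.2384×32.4 + 416.448×75.1 = 43547
T = 43547 / 674.0077 = 64.61 °C

T_f = 64.6 °C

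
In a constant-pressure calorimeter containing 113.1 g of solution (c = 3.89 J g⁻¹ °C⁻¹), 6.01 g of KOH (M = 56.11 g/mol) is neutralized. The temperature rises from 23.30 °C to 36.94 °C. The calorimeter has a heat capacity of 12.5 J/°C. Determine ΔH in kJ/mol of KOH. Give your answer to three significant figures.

ΔH = -57.6 kJ/mol

|ΔT| = |36.94 − 23.30| = 13.64 °C
|q_surr| = (113.1 × 3.89 + 12.5) × 13.64 = 452.459 × 13.64 = 6172 J
n(KOH) = 6.01 / 56.11 = 0.1071 mol
Temperature rose, so q_rxn = −|q_surr| = -6.172 kJ
ΔH = q_rxn / n = -57.63 kJ/mol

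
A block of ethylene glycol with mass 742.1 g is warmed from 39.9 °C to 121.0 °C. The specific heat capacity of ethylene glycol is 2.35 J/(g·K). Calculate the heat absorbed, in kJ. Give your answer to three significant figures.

q = m c ΔT = 742.1 × 2.35 × (121.0 − 39.9)
q = 742.1 × 2.35 × 81.1 = 141400 J = 141 kJ

q = 141 kJ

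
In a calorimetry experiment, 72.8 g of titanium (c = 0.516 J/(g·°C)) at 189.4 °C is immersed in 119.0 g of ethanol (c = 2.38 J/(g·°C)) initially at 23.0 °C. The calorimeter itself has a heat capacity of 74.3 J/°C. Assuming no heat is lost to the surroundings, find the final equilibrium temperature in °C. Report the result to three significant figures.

Heat lost by titanium = heat gained by ethanol + calorimeter.
(72.8)(0.516)(189.4 − T) = [(119.0)(2.38) + 74.3](T − 23.0)
37.5648 (189.4 − T) = 357.52 (T − 23.0)
7114.8 − 37.5648 T = 357.52 T − 8223.0
15337.8 = 395.0848 T
T = 38.82 °C

T_f = 38.8 °C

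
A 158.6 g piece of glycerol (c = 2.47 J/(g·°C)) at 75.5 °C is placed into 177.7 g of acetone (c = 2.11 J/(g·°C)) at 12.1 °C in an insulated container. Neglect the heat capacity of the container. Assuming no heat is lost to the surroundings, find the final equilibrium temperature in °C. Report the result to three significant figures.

T_f = 44.5 °C

Heat lost by glycerol = heat gained by acetone.
(158.6)(2.47)(75.5 − T) = (177.7)(2.11)(T − 12.1)
391.742 (75.5 − T) = 374.947 (T − 12.1)
29577 − 391.742 T = 374.947 T − 4536.9
34113.9 = 766.689 T
T = 44.50 °C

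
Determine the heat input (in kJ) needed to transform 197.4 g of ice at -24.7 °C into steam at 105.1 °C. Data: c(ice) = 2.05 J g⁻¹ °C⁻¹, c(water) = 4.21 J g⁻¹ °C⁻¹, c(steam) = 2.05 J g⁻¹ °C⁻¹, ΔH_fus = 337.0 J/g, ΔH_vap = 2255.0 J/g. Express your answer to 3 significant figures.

q = 607 kJ

q1 (heat ice -24.7→0.0 °C): 197.4 × 2.05 × 24.7 = 9995 J
q2 (melt at 0 °C): 197.4 × 337.0 = 66524 J
q3 (heat water 0.0→100.0 °C): 197.4 × 4.21 × 100.0 = 83105 J
q4 (vaporize at 100 °C): 197.4 × 2255.0 = 445137 J
q5 (heat steam 100.0→105.1 °C): 197.4 × 2.05 × 5.1 = 2064 J
Total: 9995 + 66524 + 83105 + 445137 + 2064 = 606825 J = 607 kJ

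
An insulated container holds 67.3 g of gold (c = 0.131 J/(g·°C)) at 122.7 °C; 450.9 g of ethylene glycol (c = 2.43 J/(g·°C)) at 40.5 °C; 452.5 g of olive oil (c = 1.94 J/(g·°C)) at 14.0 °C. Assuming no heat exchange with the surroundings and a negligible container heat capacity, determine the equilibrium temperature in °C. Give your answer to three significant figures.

Σ mᵢcᵢ(T − Tᵢ) = 0  ⇒  T = Σ mᵢcᵢTᵢ / Σ mᵢcᵢ
Σ mᵢcᵢ = 67.3×0.131 + 450.9×2.43 + 452.5×1.94 = 1982.3533
Σ mᵢcᵢTᵢ = 8.8163×122.7 + 1095.687×40.5 + 877.85×14.0 = 57747
T = 57747 / 1982.3533 = 29.13 °C

T_f = 29.1 °C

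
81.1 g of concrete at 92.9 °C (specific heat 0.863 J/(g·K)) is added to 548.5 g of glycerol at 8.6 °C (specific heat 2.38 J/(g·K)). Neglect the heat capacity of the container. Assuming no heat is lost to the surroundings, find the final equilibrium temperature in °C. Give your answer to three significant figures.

Heat lost by concrete = heat gained by glycerol.
(81.1)(0.863)(92.9 − T) = (548.5)(2.38)(T − 8.6)
69.9893 (92.9 − T) = 1305.43 (T − 8.6)
6502.0 − 69.9893 T = 1305.43 T − 11227
17729.0 = 1375.4193 T
T = 12.89 °C

T_f = 12.9 °C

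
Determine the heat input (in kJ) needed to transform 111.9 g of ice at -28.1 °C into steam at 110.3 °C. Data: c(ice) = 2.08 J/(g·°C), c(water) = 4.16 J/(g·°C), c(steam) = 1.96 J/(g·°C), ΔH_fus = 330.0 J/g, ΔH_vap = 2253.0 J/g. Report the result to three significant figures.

q = 344 kJ

q1 (heat ice -28.1→0.0 °C): 111.9 × 2.08 × 28.1 = 6540 J
q2 (melt at 0 °C): 111.9 × 330.0 = 36927 J
q3 (heat water 0.0→100.0 °C): 111.9 × 4.16 × 100.0 = 46550 J
q4 (vaporize at 100 °C): 111.9 × 2253.0 = 252111 J
q5 (heat steam 100.0→110.3 °C): 111.9 × 1.96 × 10.3 = 2259 J
Total: 6540 + 36927 + 46550 + 252111 + 2259 = 344387 J = 344 kJ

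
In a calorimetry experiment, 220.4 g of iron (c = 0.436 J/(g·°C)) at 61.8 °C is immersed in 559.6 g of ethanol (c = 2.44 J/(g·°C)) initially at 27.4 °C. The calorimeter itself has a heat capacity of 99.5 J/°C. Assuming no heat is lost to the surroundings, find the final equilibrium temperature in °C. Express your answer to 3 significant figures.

T_f = 29.5 °C

Heat lost by iron = heat gained by ethanol + calorimeter.
(220.4)(0.436)(61.8 − T) = [(559.6)(2.44) + 99.5](T − 27.4)
96.0944 (61.8 − T) = 1464.924 (T − 27.4)
5938.6 − 96.0944 T = 1464.924 T − 40139
46077.6 = 1561.0184 T
T = 29.52 °C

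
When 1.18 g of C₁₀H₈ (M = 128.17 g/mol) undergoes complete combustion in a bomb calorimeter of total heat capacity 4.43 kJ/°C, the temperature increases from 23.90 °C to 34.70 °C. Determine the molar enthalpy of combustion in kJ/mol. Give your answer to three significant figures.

ΔT = 34.70 − 23.90 = 10.80 °C
q_cal = C_cal × ΔT = 4.43 × 10.80 = 47.844 kJ
n = 1.18 / 128.17 = 0.009207 mol
q_rxn = −q_cal = -47.844 kJ
ΔH = -47.844 / 0.009207 = -5196 kJ/mol

ΔH = -5200 kJ/mol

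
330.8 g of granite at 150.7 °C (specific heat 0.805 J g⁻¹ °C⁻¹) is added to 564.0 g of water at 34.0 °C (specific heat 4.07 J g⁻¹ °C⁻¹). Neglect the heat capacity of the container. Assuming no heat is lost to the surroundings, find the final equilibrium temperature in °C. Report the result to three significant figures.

T_f = 46.1 °C

Heat lost by granite = heat gained by water.
(330.8)(0.805)(150.7 − T) = (564.0)(4.07)(T − 34.0)
266.294 (150.7 − T) = 2295.48 (T − 34.0)
40131 − 266.294 T = 2295.48 T − 78046
118177 = 2561.774 T
T = 46.13 °C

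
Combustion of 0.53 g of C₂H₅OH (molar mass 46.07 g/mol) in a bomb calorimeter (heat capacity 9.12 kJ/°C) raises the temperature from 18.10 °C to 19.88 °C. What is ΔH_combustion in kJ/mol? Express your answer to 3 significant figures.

ΔT = 19.88 − 18.10 = 1.78 °C
q_cal = C_cal × ΔT = 9.12 × 1.78 = 16.2336 kJ
n = 0.53 / 46.07 = 0.01150 mol
q_rxn = −q_cal = -16.2336 kJ
ΔH = -16.2336 / 0.01150 = -1412 kJ/mol

ΔH = -1410 kJ/mol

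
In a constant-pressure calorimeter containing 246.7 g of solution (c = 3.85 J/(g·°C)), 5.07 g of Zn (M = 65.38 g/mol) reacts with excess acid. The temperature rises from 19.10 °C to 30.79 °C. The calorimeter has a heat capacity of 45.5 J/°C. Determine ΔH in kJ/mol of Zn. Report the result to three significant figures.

|ΔT| = |30.79 − 19.10| = 11.69 °C
|q_surr| = (246.7 × 3.85 + 45.5) × 11.69 = 995.295 × 11.69 = 11630 J
n(Zn) = 5.07 / 65.38 = 0.07755 mol
Temperature rose, so q_rxn = −|q_surr| = -11.63 kJ
ΔH = q_rxn / n = -150.0 kJ/mol

ΔH = -150 kJ/mol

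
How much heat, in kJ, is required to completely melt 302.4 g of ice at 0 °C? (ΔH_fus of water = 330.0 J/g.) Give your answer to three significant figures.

q = 99.8 kJ

q = m × ΔH_fus = 302.4 × 330.0 = 99790 J = 99.8 kJ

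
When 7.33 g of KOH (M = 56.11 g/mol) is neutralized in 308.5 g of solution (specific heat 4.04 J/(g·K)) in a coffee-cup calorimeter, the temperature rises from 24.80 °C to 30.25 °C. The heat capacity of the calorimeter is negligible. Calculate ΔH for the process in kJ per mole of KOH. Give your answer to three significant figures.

|ΔT| = |30.25 − 24.80| = 5.45 °C
|q_surr| = (308.5 × 4.04) × 5.45 = 1246.34 × 5.45 = 6793 J
n(KOH) = 7.33 / 56.11 = 0.1306 mol
Temperature rose, so q_rxn = −|q_surr| = -6.793 kJ
ΔH = q_rxn / n = -52.01 kJ/mol

ΔH = -52.0 kJ/mol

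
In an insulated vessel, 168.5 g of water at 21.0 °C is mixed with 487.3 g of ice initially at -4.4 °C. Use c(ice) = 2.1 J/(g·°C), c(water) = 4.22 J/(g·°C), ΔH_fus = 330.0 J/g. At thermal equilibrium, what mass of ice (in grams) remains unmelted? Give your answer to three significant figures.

m_ice remaining = 456 g

Heat to warm all ice to 0 °C: 487.3×2.1×4.4 = 4502.7 J
Heat released by water cooling to 0 °C: 168.5×4.22×21.0 = 14932 J
14932 J < 4502.7 + 487.3×330.0 = 165311.7 J, so not all ice melts; final T = 0 °C.
Heat left for melting: 14932 − 4502.7 = 10429.3 J
Mass melted = 10429.3 / 330.0 = 31.60 g
Ice remaining = 487.3 − 31.60 = 455.70 g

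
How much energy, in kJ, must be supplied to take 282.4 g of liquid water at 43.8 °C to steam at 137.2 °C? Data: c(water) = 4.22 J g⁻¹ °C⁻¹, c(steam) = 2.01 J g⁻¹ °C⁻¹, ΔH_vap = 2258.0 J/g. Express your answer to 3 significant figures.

q1 (heat water 43.8→100.0 °C): 282.4 × 4.22 × 56.2 = 66975 J
q2 (vaporize at 100 °C): 282.4 × 2258.0 = 637659 J
q3 (heat steam 100.0→137.2 °C): 282.4 × 2.01 × 37.2 = 21116 J
Total: 66975 + 637659 + 21116 = 725750 J = 726 kJ

q = 726 kJ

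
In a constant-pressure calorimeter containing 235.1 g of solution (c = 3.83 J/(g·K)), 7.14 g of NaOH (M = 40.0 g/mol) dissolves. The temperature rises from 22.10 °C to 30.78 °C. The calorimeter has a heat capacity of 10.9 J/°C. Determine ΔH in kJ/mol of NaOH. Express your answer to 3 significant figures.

ΔH = -44.3 kJ/mol

|ΔT| = |30.78 − 22.10| = 8.68 °C
|q_surr| = (235.1 × 3.83 + 10.9) × 8.68 = 911.333 × 8.68 = 7910 J
n(NaOH) = 7.14 / 40.0 = 0.1785 mol
Temperature rose, so q_rxn = −|q_surr| = -7.910 kJ
ΔH = q_rxn / n = -44.31 kJ/mol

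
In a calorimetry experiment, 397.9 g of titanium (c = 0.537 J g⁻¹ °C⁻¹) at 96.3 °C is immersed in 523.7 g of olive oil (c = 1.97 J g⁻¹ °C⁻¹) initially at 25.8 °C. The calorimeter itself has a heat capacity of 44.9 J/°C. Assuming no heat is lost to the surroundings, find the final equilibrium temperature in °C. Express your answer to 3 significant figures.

Heat lost by titanium = heat gained by olive oil + calorimeter.
(397.9)(0.537)(96.3 − T) = [(523.7)(1.97) + 44.9](T − 25.8)
213.6723 (96.3 − T) = 1076.589 (T − 25.8)
20577 − 213.6723 T = 1076.589 T − 27776
48353 = 1290.2613 T
T = 37.48 °C

T_f = 37.5 °C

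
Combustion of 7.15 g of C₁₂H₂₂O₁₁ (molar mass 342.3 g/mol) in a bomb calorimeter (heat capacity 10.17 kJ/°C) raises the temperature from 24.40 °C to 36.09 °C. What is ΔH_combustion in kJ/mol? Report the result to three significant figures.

ΔT = 36.09 − 24.40 = 11.69 °C
q_cal = C_cal × ΔT = 10.17 × 11.69 = 118.8873 kJ
n = 7.15 / 342.3 = 0.02089 mol
q_rxn = −q_cal = -118.8873 kJ
ΔH = -118.8873 / 0.02089 = -5691 kJ/mol

ΔH = -5690 kJ/mol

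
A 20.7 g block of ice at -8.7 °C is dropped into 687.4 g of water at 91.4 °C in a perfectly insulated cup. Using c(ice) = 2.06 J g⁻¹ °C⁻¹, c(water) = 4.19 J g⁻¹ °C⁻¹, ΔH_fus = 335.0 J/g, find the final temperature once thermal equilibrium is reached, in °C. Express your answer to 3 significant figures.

Heat to bring ice to 0 °C and melt it: q₁ = 20.7×2.06×8.7 + 20.7×335.0 = 7305.5 J
Heat the water can supply cooling to 0 °C: 687.4×4.19×91.4 = 263251 J > q₁, so all ice melts.
Energy balance: 687.4×4.19×(91.4 − T) = 7305.5 + 20.7×4.19×(T − 0)
2880.206(91.4 − T) = 7305.5 + 86.733 T
263251 − 7305.5 = 2966.939 T
T = 255945.5 / 2966.939 = 86.27 °C

T_f = 86.3 °C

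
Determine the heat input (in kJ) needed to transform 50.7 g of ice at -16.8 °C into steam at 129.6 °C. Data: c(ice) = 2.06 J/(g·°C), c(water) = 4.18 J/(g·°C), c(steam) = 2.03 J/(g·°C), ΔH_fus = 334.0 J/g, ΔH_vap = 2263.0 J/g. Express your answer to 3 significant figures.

q1 (heat ice -16.8→0.0 °C): 50.7 × 2.06 × 16.8 = 1755 J
q2 (melt at 0 °C): 50.7 × 334.0 = 16934 J
q3 (heat water 0.0→100.0 °C): 50.7 × 4.18 × 100.0 = 21193 J
q4 (vaporize at 100 °C): 50.7 × 2263.0 = 114734 J
q5 (heat steam 100.0→129.6 °C): 50.7 × 2.03 × 29.6 = 3046 J
Total: 1755 + 16934 + 21193 + 114734 + 3046 = 157662 J = 158 kJ

q = 158 kJ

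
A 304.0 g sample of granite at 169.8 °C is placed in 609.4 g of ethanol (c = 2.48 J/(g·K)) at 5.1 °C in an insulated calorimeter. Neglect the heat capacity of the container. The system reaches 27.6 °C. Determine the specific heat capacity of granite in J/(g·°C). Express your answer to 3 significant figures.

q_gained = (609.4 × 2.48) × (27.6 − 5.1) = 34000 J
q_lost = 304.0 × c × (169.8 − 27.6) = 43228.8 c
Set equal: c = 34000 / 43228.8 = 0.787 J/(g·°C)

c = 0.787 J/(g·°C)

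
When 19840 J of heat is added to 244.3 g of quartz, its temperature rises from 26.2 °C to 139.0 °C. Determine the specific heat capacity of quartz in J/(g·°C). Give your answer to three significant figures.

c = q / (m ΔT) = 19840 / (244.3 × 112.8)
c = 19840 / 27557.04 = 0.720 J/(g·°C)

c = 0.720 J/(g·°C)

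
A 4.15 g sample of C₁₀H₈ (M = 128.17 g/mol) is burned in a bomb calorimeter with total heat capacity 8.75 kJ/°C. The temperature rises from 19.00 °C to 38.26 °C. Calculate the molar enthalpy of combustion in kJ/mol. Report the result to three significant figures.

ΔT = 38.26 − 19.00 = 19.26 °C
q_cal = C_cal × ΔT = 8.75 × 19.26 = 168.525 kJ
n = 4.15 / 128.17 = 0.03238 mol
q_rxn = −q_cal = -168.525 kJ
ΔH = -168.525 / 0.03238 = -5204.6 kJ/mol

ΔH = -5200 kJ/mol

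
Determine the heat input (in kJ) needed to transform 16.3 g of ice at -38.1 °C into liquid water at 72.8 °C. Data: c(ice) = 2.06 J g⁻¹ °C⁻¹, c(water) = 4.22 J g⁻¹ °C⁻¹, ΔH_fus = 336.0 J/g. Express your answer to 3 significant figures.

q = 11.8 kJ

q1 (heat ice -38.1→0.0 °C): 16.3 × 2.06 × 38.1 = 1279 J
q2 (melt at 0 °C): 16.3 × 336.0 = 5477 J
q3 (heat water 0.0→72.8 °C): 16.3 × 4.22 × 72.8 = 5008 J
Total: 1279 + 5477 + 5008 = 11764 J = 11.8 kJ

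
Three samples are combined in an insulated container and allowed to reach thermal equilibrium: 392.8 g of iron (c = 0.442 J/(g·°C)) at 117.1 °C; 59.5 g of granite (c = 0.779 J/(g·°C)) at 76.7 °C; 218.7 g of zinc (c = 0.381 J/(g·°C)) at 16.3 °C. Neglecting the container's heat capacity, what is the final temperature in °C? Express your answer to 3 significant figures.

Σ mᵢcᵢ(T − Tᵢ) = 0  ⇒  T = Σ mᵢcᵢTᵢ / Σ mᵢcᵢ
Σ mᵢcᵢ = 392.8×0.442 + 59.5×0.779 + 218.7×0.381 = 303.2928
Σ mᵢcᵢTᵢ = 173.6176×117.1 + 46.3505×76.7 + 83.3247×16.3 = 25244
T = 25244 / 303.2928 = 83.23 °C

T_f = 83.2 °C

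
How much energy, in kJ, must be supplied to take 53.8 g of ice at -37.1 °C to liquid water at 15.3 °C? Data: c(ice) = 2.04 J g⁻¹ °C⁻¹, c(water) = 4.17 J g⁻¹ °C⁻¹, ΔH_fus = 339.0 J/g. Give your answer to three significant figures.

q = 25.7 kJ

q1 (heat ice -37.1→0.0 °C): 53.8 × 2.04 × 37.1 = 4072 J
q2 (melt at 0 °C): 53.8 × 339.0 = 18238 J
q3 (heat water 0.0→15.3 °C): 53.8 × 4.17 × 15.3 = 3432 J
Total: 4072 + 18238 + 3432 = 25742 J = 25.7 kJ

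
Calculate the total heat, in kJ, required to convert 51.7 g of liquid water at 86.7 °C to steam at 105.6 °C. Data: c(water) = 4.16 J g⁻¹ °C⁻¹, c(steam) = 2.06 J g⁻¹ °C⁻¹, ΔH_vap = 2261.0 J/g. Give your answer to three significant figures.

q = 120 kJ

q1 (heat water 86.7→100.0 °C): 51.7 × 4.16 × 13.3 = 2860 J
q2 (vaporize at 100 °C): 51.7 × 2261.0 = 116894 J
q3 (heat steam 100.0→105.6 °C): 51.7 × 2.06 × 5.6 = 596 J
Total: 2860 + 116894 + 596 = 120350 J = 120 kJ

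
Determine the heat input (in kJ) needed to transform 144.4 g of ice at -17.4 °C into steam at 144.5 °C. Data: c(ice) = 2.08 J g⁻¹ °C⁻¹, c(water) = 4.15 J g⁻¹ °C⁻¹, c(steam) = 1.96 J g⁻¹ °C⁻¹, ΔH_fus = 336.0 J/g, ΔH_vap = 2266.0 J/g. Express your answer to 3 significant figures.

q = 453 kJ

q1 (heat ice -17.4→0.0 °C): 144.4 × 2.08 × 17.4 = 5226 J
q2 (melt at 0 °C): 144.4 × 336.0 = 48518 J
q3 (heat water 0.0→100.0 °C): 144.4 × 4.15 × 100.0 = 59926 J
q4 (vaporize at 100 °C): 144.4 × 2266.0 = 327210 J
q5 (heat steam 100.0→144.5 °C): 144.4 × 1.96 × 44.5 = 12595 J
Total: 5226 + 48518 + 59926 + 327210 + 12595 = 453475 J = 453 kJ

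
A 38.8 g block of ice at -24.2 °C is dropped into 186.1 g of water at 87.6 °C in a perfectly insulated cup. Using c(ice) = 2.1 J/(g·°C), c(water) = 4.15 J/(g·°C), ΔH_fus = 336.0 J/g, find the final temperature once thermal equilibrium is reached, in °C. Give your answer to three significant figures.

Heat to bring ice to 0 °C and melt it: q₁ = 38.8×2.1×24.2 + 38.8×336.0 = 15009 J
Heat the water can supply cooling to 0 °C: 186.1×4.15×87.6 = 67654.8 J > q₁, so all ice melts.
Energy balance: 186.1×4.15×(87.6 − T) = 15009 + 38.8×4.15×(T − 0)
772.315(87.6 − T) = 15009 + 161.02 T
67654.8 − 15009 = 933.335 T
T = 52645.8 / 933.335 = 56.41 °C

T_f = 56.4 °C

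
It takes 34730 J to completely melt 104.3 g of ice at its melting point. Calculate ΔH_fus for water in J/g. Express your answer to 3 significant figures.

ΔH_fus = 333 J/g

ΔH_fus = q / m = 34730 / 104.3 = 333 J/g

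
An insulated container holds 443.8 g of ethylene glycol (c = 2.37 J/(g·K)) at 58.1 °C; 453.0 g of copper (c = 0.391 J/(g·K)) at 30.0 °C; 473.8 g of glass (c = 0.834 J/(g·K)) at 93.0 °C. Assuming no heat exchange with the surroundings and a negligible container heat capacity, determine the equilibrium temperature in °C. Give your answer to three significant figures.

T_f = 63.5 °C

Σ mᵢcᵢ(T − Tᵢ) = 0  ⇒  T = Σ mᵢcᵢTᵢ / Σ mᵢcᵢ
Σ mᵢcᵢ = 443.8×2.37 + 453.0×0.391 + 473.8×0.834 = 1624.0782
Σ mᵢcᵢTᵢ = 1051.806×58.1 + 177.123×30.0 + 395.1492×93.0 = 103170
T = 103170 / 1624.0782 = 63.53 °C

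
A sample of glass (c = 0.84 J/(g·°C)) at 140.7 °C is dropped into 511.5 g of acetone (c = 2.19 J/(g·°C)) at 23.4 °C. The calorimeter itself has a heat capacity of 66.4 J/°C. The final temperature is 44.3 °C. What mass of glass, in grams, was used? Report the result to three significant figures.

q_gained = (511.5 × 2.19 + 66.4) × (44.3 − 23.4) = 24800 J
q_lost = m × 0.84 × (140.7 − 44.3) = 80.976 m
m = 24800 / 80.976 = 306 g

m = 306 g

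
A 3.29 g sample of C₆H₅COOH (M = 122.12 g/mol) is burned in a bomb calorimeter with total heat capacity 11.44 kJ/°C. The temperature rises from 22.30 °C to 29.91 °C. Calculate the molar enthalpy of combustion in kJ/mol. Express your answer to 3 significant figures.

ΔT = 29.91 − 22.30 = 7.61 °C
q_cal = C_cal × ΔT = 11.44 × 7.61 = 87.0584 kJ
n = 3.29 / 122.12 = 0.02694 mol
q_rxn = −q_cal = -87.0584 kJ
ΔH = -87.0584 / 0.02694 = -3232 kJ/mol

ΔH = -3230 kJ/mol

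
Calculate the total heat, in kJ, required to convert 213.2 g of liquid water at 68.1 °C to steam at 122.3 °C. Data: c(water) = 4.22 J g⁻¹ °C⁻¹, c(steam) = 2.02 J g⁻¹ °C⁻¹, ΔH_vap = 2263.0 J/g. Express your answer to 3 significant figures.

q = 521 kJ

q1 (heat water 68.1→100.0 °C): 213.2 × 4.22 × 31.9 = 28701 J
q2 (vaporize at 100 °C): 213.2 × 2263.0 = 482472 J
q3 (heat steam 100.0→122.3 °C): 213.2 × 2.02 × 22.3 = 9604 J
Total: 28701 + 482472 + 9604 = 520777 J = 521 kJ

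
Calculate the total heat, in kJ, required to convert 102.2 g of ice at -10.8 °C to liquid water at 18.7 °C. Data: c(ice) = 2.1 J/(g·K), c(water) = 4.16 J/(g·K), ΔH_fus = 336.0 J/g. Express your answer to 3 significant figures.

q = 44.6 kJ

q1 (heat ice -10.8→0.0 °C): 102.2 × 2.1 × 10.8 = 2318 J
q2 (melt at 0 °C): 102.2 × 336.0 = 34339 J
q3 (heat water 0.0→18.7 °C): 102.2 × 4.16 × 18.7 = 7950 J
Total: 2318 + 34339 + 7950 = 44607 J = 44.6 kJ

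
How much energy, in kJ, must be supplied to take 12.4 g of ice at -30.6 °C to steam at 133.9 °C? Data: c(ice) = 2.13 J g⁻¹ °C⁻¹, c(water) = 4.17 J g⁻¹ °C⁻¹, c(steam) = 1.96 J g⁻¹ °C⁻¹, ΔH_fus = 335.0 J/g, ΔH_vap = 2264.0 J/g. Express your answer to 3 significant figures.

q = 39.0 kJ

q1 (heat ice -30.6→0.0 °C): 12.4 × 2.13 × 30.6 = 808 J
q2 (melt at 0 °C): 12.4 × 335.0 = 4154 J
q3 (heat water 0.0→100.0 °C): 12.4 × 4.17 × 100.0 = 5171 J
q4 (vaporize at 100 °C): 12.4 × 2264.0 = 28074 J
q5 (heat steam 100.0→133.9 °C): 12.4 × 1.96 × 33.9 = 824 J
Total: 808 + 4154 + 5171 + 28074 + 824 = 39031 J = 39.0 kJ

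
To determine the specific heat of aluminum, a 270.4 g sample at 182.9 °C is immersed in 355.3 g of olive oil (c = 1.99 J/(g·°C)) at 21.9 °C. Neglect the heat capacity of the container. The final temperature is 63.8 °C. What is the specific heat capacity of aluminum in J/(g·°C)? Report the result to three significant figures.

c = 0.920 J/(g·°C)

q_gained = (355.3 × 1.99) × (63.8 − 21.9) = 29630 J
q_lost = 270.4 × c × (182.9 − 63.8) = 32204.64 c
Set equal: c = 29630 / 32204.64 = 0.920 J/(g·°C)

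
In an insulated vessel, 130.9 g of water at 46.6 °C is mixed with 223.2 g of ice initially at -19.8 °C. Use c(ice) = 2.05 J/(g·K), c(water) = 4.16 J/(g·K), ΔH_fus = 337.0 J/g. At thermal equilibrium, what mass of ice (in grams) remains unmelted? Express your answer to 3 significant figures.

Heat to warm all ice to 0 °C: 223.2×2.05×19.8 = 9059.7 J
Heat released by water cooling to 0 °C: 130.9×4.16×46.6 = 25376 J
25376 J < 9059.7 + 223.2×337.0 = 84278.1 J, so not all ice melts; final T = 0 °C.
Heat left for melting: 25376 − 9059.7 = 16316.3 J
Mass melted = 16316.3 / 337.0 = 48.42 g
Ice remaining = 223.2 − 48.42 = 174.78 g

m_ice remaining = 175 g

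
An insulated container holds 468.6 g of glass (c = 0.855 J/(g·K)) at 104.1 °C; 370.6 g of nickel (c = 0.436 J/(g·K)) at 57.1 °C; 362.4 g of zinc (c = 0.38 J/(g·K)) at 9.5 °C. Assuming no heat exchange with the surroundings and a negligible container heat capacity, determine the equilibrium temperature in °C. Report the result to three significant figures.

Σ mᵢcᵢ(T − Tᵢ) = 0  ⇒  T = Σ mᵢcᵢTᵢ / Σ mᵢcᵢ
Σ mᵢcᵢ = 468.6×0.855 + 370.6×0.436 + 362.4×0.38 = 699.9466
Σ mᵢcᵢTᵢ = 400.653×104.1 + 161.5816×57.1 + 137.712×9.5 = 52243
T = 52243 / 699.9466 = 74.64 °C

T_f = 74.6 °C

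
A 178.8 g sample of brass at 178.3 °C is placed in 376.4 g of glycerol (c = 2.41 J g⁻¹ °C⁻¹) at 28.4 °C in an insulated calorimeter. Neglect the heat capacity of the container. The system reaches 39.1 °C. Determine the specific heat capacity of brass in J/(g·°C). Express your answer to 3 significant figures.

c = 0.390 J/(g·°C)

q_gained = (376.4 × 2.41) × (39.1 − 28.4) = 9706 J
q_lost = 178.8 × c × (178.3 − 39.1) = 24888.96 c
Set equal: c = 9706 / 24888.96 = 0.390 J/(g·°C)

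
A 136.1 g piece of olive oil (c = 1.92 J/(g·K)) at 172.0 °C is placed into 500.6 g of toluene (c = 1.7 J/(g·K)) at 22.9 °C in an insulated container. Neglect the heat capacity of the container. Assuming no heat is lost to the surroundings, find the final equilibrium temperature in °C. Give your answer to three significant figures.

T_f = 57.9 °C

Heat lost by olive oil = heat gained by toluene.
(136.1)(1.92)(172.0 − T) = (500.6)(1.7)(T − 22.9)
261.312 (172.0 − T) = 851.02 (T − 22.9)
44946 − 261.312 T = 851.02 T − 19488
64434 = 1112.332 T
T = 57.93 °C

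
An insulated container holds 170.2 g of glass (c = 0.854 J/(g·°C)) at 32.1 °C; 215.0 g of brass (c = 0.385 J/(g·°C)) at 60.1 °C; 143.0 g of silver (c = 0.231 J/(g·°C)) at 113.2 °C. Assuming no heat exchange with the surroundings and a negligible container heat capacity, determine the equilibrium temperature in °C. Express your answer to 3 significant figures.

T_f = 51.2 °C

Σ mᵢcᵢ(T − Tᵢ) = 0  ⇒  T = Σ mᵢcᵢTᵢ / Σ mᵢcᵢ
Σ mᵢcᵢ = 170.2×0.854 + 215.0×0.385 + 143.0×0.231 = 261.1588
Σ mᵢcᵢTᵢ = 145.3508×32.1 + 82.775×60.1 + 33.033×113.2 = 13380
T = 13380 / 261.1588 = 51.23 °C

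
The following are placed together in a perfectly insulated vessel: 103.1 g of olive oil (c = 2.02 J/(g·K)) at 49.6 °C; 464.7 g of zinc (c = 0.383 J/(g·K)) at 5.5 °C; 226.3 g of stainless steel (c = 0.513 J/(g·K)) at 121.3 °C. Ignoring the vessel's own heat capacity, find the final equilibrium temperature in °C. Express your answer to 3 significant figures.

Σ mᵢcᵢ(T − Tᵢ) = 0  ⇒  T = Σ mᵢcᵢTᵢ / Σ mᵢcᵢ
Σ mᵢcᵢ = 103.1×2.02 + 464.7×0.383 + 226.3×0.513 = 502.3340
Σ mᵢcᵢTᵢ = 208.262×49.6 + 177.9801×5.5 + 116.0919×121.3 = 25391
T = 25391 / 502.3340 = 50.546 °C

T_f = 50.5 °C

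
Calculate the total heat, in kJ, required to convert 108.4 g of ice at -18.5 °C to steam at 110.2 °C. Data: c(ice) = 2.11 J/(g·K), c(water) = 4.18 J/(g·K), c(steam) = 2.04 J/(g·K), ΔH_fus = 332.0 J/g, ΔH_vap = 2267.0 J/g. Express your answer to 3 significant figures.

q = 334 kJ

q1 (heat ice -18.5→0.0 °C): 108.4 × 2.11 × 18.5 = 4231 J
q2 (melt at 0 °C): 108.4 × 332.0 = 35989 J
q3 (heat water 0.0→100.0 °C): 108.4 × 4.18 × 100.0 = 45311 J
q4 (vaporize at 100 °C): 108.4 × 2267.0 = 245743 J
q5 (heat steam 100.0→110.2 °C): 108.4 × 2.04 × 10.2 = 2256 J
Total: 4231 + 35989 + 45311 + 245743 + 2256 = 333530 J = 334 kJ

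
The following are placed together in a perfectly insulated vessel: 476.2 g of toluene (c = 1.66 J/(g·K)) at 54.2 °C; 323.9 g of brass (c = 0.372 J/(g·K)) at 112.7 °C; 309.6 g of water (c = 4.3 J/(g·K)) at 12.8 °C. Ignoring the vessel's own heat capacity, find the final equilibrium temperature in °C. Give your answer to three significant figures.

Σ mᵢcᵢ(T − Tᵢ) = 0  ⇒  T = Σ mᵢcᵢTᵢ / Σ mᵢcᵢ
Σ mᵢcᵢ = 476.2×1.66 + 323.9×0.372 + 309.6×4.3 = 2242.2628
Σ mᵢcᵢTᵢ = 790.492×54.2 + 120.4908×112.7 + 1331.28×12.8 = 73464
T = 73464 / 2242.2628 = 32.76 °C

T_f = 32.8 °C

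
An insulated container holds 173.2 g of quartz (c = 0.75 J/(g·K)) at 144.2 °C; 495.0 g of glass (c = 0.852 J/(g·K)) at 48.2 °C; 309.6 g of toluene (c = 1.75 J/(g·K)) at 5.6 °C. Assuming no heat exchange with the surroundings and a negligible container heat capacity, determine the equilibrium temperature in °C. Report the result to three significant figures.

T_f = 38.5 °C

Σ mᵢcᵢ(T − Tᵢ) = 0  ⇒  T = Σ mᵢcᵢTᵢ / Σ mᵢcᵢ
Σ mᵢcᵢ = 173.2×0.75 + 495.0×0.852 + 309.6×1.75 = 1093.44
Σ mᵢcᵢTᵢ = 129.9×144.2 + 421.74×48.2 + 541.8×5.6 = 42094
T = 42094 / 1093.44 = 38.50 °C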